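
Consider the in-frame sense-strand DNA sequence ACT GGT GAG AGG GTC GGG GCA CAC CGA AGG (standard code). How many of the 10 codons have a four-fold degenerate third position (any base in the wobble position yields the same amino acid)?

6

Codon 1 ACT (Thr): third position 4-fold.
Codon 2 GGT (Gly): third position 4-fold.
Codon 3 GAG (Glu): third position 2-fold.
Codon 4 AGG (Arg): third position 2-fold.
Codon 5 GTC (Val): third position 4-fold.
Codon 6 GGG (Gly): third position 4-fold.
Codon 7 GCA (Ala): third position 4-fold.
Codon 8 CAC (His): third position 2-fold.
Codon 9 CGA (Arg): third position 4-fold.
Codon 10 AGG (Arg): third position 2-fold.
Four-fold degenerate third positions: 6.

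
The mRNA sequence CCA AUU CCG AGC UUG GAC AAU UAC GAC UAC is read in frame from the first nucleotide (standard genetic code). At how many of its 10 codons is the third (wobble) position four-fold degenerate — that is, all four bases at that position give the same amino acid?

2

Codon 1 CCA (Pro): third position 4-fold.
Codon 2 AUU (Ile): third position 3-fold.
Codon 3 CCG (Pro): third position 4-fold.
Codon 4 AGC (Ser): third position 2-fold.
Codon 5 UUG (Leu): third position 2-fold.
Codon 6 GAC (Asp): third position 2-fold.
Codon 7 AAU (Asn): third position 2-fold.
Codon 8 UAC (Tyr): third position 2-fold.
Codon 9 GAC (Asp): third position 2-fold.
Codon 10 UAC (Tyr): third position 2-fold.
Four-fold degenerate third positions: 2.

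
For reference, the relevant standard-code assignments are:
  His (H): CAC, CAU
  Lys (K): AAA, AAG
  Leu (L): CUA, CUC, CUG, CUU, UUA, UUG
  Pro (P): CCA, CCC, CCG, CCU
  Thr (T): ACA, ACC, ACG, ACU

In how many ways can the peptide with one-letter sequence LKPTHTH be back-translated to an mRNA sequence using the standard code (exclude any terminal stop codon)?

Leu: 6 codons.
Lys: 2 codons.
Pro: 4 codons.
Thr: 4 codons.
His: 2 codons.
Thr: 4 codons.
His: 2 codons.
6 × 2 × 4 × 4 × 2 × 4 × 2 = 3072.

3072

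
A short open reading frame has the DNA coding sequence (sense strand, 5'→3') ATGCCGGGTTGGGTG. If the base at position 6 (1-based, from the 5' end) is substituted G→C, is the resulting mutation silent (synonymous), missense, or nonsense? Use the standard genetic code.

silent

Position 6 falls in codon 2: CCG → Pro.
After the substitution the codon is CCC → Pro.
Both encode Pro, so the change is synonymous.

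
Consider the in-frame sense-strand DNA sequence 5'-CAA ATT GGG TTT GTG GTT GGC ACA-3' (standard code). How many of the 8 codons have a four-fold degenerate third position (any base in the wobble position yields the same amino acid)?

Codon 1 CAA (Gln): third position 2-fold.
Codon 2 ATT (Ile): third position 3-fold.
Codon 3 GGG (Gly): third position 4-fold.
Codon 4 TTT (Phe): third position 2-fold.
Codon 5 GTG (Val): third position 4-fold.
Codon 6 GTT (Val): third position 4-fold.
Codon 7 GGC (Gly): third position 4-fold.
Codon 8 ACA (Thr): third position 4-fold.
Four-fold degenerate third positions: 5.

5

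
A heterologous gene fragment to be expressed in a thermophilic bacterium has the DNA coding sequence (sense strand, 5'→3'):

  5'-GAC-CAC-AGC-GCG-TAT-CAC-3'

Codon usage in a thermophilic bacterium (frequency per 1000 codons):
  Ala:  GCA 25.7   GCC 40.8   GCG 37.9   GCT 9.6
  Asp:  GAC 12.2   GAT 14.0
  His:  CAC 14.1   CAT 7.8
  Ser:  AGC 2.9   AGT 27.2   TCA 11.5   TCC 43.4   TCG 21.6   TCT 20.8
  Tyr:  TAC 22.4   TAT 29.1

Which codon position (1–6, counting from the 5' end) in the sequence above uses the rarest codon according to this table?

Codon 1 GAC (Asp): 12.2 per 1000.
Codon 2 CAC (His): 14.1 per 1000.
Codon 3 AGC (Ser): 2.9 per 1000.
Codon 4 GCG (Ala): 37.9 per 1000.
Codon 5 TAT (Tyr): 29.1 per 1000.
Codon 6 CAC (His): 14.1 per 1000.
Lowest frequency is 2.9 at codon 3.

3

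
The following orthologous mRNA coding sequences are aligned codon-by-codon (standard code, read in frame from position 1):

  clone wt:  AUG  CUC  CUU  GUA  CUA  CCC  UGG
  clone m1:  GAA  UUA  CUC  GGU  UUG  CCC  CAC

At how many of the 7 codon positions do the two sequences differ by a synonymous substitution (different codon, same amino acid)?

3

Codon 1: AUG Met / GAA Glu — nonsynonymous.
Codon 2: CUC Leu / UUA Leu — synonymous.
Codon 3: CUU Leu / CUC Leu — synonymous.
Codon 4: GUA Val / GGU Gly — nonsynonymous.
Codon 5: CUA Leu / UUG Leu — synonymous.
Codon 6: CCC Pro / CCC Pro — identical.
Codon 7: UGG Trp / CAC His — nonsynonymous.
Synonymous differences: 3.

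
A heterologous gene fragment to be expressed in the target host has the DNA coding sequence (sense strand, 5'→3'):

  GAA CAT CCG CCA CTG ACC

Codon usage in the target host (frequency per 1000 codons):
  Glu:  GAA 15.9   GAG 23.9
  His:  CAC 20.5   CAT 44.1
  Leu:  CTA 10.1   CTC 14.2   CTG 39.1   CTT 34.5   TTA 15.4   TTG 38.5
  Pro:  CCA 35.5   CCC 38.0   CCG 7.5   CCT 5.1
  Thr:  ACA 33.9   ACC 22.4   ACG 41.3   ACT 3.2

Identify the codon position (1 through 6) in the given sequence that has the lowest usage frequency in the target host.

3

Codon 1 GAA (Glu): 15.9 per 1000.
Codon 2 CAT (His): 44.1 per 1000.
Codon 3 CCG (Pro): 7.5 per 1000.
Codon 4 CCA (Pro): 35.5 per 1000.
Codon 5 CTG (Leu): 39.1 per 1000.
Codon 6 ACC (Thr): 22.4 per 1000.
Lowest frequency is 7.5 at codon 3.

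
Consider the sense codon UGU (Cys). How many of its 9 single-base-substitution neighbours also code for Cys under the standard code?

Position 1: none → 0 synonymous.
Position 2: none → 0 synonymous.
Position 3: UGC → 1 synonymous.
Total: 0 + 0 + 1 = 1.

1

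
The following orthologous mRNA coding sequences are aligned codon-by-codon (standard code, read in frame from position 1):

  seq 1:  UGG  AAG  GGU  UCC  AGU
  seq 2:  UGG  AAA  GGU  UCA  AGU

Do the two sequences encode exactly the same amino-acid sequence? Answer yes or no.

Codon 1: UGG Trp / UGG Trp — identical.
Codon 2: AAG Lys / AAA Lys — synonymous.
Codon 3: GGU Gly / GGU Gly — identical.
Codon 4: UCC Ser / UCA Ser — synonymous.
Codon 5: AGU Ser / AGU Ser — identical.
Nonsynonymous differences: 0 → same protein.

yes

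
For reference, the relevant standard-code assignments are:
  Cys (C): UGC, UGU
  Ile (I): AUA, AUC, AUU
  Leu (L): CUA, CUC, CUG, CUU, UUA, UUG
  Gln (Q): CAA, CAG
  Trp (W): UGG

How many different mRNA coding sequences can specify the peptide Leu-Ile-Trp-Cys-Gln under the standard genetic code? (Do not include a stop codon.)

72

Leu: 6 codons.
Ile: 3 codons.
Trp: 1 codon.
Cys: 2 codons.
Gln: 2 codons.
6 × 3 × 1 × 2 × 2 = 72.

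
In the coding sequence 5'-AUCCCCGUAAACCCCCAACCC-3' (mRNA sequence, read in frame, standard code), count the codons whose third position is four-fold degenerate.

4

Codon 1 AUC (Ile): third position 3-fold.
Codon 2 CCC (Pro): third position 4-fold.
Codon 3 GUA (Val): third position 4-fold.
Codon 4 AAC (Asn): third position 2-fold.
Codon 5 CCC (Pro): third position 4-fold.
Codon 6 CAA (Gln): third position 2-fold.
Codon 7 CCC (Pro): third position 4-fold.
Four-fold degenerate third positions: 4.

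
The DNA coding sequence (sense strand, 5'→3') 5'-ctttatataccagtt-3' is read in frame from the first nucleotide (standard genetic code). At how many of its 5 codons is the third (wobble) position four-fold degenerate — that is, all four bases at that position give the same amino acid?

Codon 1 CTT (Leu): third position 4-fold.
Codon 2 TAT (Tyr): third position 2-fold.
Codon 3 ATA (Ile): third position 3-fold.
Codon 4 CCA (Pro): third position 4-fold.
Codon 5 GTT (Val): third position 4-fold.
Four-fold degenerate third positions: 3.

3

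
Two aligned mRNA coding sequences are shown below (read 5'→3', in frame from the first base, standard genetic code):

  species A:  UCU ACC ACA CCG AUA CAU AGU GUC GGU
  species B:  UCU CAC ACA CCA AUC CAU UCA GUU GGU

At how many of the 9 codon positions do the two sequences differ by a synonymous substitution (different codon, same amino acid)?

Codon 1: UCU Ser / UCU Ser — identical.
Codon 2: ACC Thr / CAC His — nonsynonymous.
Codon 3: ACA Thr / ACA Thr — identical.
Codon 4: CCG Pro / CCA Pro — synonymous.
Codon 5: AUA Ile / AUC Ile — synonymous.
Codon 6: CAU His / CAU His — identical.
Codon 7: AGU Ser / UCA Ser — synonymous.
Codon 8: GUC Val / GUU Val — synonymous.
Codon 9: GGU Gly / GGU Gly — identical.
Synonymous differences: 4.

4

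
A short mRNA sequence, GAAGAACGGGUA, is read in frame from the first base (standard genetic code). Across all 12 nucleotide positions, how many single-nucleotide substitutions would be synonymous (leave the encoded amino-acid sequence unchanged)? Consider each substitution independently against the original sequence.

Codon 1 (GAA, Glu): 1 synonymous substitution.
Codon 2 (GAA, Glu): 1 synonymous substitution.
Codon 3 (CGG, Arg): 4 synonymous substitutions.
Codon 4 (GUA, Val): 3 synonymous substitutions.
Total: 1 + 1 + 4 + 3 = 9.

9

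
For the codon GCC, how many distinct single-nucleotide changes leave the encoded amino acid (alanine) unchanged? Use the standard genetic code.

Position 1: none → 0 synonymous.
Position 2: none → 0 synonymous.
Position 3: GCT, GCA, GCG → 3 synonymous.
Total: 0 + 0 + 3 = 3.

3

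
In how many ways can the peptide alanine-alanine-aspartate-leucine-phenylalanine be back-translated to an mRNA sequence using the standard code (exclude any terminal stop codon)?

384

Ala: 4 codons.
Ala: 4 codons.
Asp: 2 codons.
Leu: 6 codons.
Phe: 2 codons.
4 × 4 × 2 × 6 × 2 = 384.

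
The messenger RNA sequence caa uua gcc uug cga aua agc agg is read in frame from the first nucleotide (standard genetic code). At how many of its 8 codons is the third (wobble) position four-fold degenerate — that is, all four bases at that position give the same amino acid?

Codon 1 CAA (Gln): third position 2-fold.
Codon 2 UUA (Leu): third position 2-fold.
Codon 3 GCC (Ala): third position 4-fold.
Codon 4 UUG (Leu): third position 2-fold.
Codon 5 CGA (Arg): third position 4-fold.
Codon 6 AUA (Ile): third position 3-fold.
Codon 7 AGC (Ser): third position 2-fold.
Codon 8 AGG (Arg): third position 2-fold.
Four-fold degenerate third positions: 2.

2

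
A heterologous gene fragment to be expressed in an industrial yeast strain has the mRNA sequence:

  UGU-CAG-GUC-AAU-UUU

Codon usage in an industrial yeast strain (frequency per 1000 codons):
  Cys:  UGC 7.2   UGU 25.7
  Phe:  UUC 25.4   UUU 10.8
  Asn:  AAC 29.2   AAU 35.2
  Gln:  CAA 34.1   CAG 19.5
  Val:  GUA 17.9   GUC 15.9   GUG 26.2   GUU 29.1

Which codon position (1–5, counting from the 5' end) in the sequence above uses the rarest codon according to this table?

5

Codon 1 UGU (Cys): 25.7 per 1000.
Codon 2 CAG (Gln): 19.5 per 1000.
Codon 3 GUC (Val): 15.9 per 1000.
Codon 4 AAU (Asn): 35.2 per 1000.
Codon 5 UUU (Phe): 10.8 per 1000.
Lowest frequency is 10.8 at codon 5.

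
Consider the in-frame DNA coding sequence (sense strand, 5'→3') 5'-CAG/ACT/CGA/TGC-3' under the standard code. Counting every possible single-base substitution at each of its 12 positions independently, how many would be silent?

Codon 1 (CAG, Gln): 1 synonymous substitution.
Codon 2 (ACT, Thr): 3 synonymous substitutions.
Codon 3 (CGA, Arg): 4 synonymous substitutions.
Codon 4 (TGC, Cys): 1 synonymous substitution.
Total: 1 + 3 + 4 + 1 = 9.

9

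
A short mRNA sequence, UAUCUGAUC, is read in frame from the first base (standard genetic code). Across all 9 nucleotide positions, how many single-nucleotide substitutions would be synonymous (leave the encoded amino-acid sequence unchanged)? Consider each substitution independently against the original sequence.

Codon 1 (UAU, Tyr): 1 synonymous substitution.
Codon 2 (CUG, Leu): 4 synonymous substitutions.
Codon 3 (AUC, Ile): 2 synonymous substitutions.
Total: 1 + 4 + 2 = 7.

7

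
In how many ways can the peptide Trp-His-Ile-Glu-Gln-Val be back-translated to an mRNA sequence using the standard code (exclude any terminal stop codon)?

96

Trp: 1 codon.
His: 2 codons.
Ile: 3 codons.
Glu: 2 codons.
Gln: 2 codons.
Val: 4 codons.
1 × 2 × 3 × 2 × 2 × 4 = 96.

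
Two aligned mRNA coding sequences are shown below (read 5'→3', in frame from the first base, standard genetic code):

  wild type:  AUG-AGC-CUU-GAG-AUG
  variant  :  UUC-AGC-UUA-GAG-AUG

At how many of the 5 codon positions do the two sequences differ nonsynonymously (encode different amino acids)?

1

Codon 1: AUG Met / UUC Phe — nonsynonymous.
Codon 2: AGC Ser / AGC Ser — identical.
Codon 3: CUU Leu / UUA Leu — synonymous.
Codon 4: GAG Glu / GAG Glu — identical.
Codon 5: AUG Met / AUG Met — identical.
Nonsynonymous differences: 1.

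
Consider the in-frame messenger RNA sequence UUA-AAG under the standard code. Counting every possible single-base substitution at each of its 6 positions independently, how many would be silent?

3

Codon 1 (UUA, Leu): 2 synonymous substitutions.
Codon 2 (AAG, Lys): 1 synonymous substitution.
Total: 2 + 1 = 3.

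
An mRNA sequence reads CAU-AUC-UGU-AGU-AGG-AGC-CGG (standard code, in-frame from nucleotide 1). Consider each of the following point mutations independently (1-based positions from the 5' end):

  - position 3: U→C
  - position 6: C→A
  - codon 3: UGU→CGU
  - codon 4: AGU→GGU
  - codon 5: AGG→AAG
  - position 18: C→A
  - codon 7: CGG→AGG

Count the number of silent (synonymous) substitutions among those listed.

Codon 1: CAU (His) → CAC (His) — synonymous.
Codon 2: AUC (Ile) → AUA (Ile) — synonymous.
Codon 3: UGU (Cys) → CGU (Arg) — missense.
Codon 4: AGU (Ser) → GGU (Gly) — missense.
Codon 5: AGG (Arg) → AAG (Lys) — missense.
Codon 6: AGC (Ser) → AGA (Arg) — missense.
Codon 7: CGG (Arg) → AGG (Arg) — synonymous.
Synonymous: 3 of 7.

3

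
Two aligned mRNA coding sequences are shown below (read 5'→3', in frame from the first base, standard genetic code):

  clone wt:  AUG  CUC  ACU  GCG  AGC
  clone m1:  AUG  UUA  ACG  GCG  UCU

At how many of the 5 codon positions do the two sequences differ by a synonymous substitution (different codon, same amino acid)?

3

Codon 1: AUG Met / AUG Met — identical.
Codon 2: CUC Leu / UUA Leu — synonymous.
Codon 3: ACU Thr / ACG Thr — synonymous.
Codon 4: GCG Ala / GCG Ala — identical.
Codon 5: AGC Ser / UCU Ser — synonymous.
Synonymous differences: 3.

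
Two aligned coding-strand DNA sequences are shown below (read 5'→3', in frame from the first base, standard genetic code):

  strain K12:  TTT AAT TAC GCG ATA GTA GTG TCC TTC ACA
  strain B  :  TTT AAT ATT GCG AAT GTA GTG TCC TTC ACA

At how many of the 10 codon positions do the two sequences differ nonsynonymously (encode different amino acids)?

2

Codon 1: TTT Phe / TTT Phe — identical.
Codon 2: AAT Asn / AAT Asn — identical.
Codon 3: TAC Tyr / ATT Ile — nonsynonymous.
Codon 4: GCG Ala / GCG Ala — identical.
Codon 5: ATA Ile / AAT Asn — nonsynonymous.
Codon 6: GTA Val / GTA Val — identical.
Codon 7: GTG Val / GTG Val — identical.
Codon 8: TCC Ser / TCC Ser — identical.
Codon 9: TTC Phe / TTC Phe — identical.
Codon 10: ACA Thr / ACA Thr — identical.
Nonsynonymous differences: 2.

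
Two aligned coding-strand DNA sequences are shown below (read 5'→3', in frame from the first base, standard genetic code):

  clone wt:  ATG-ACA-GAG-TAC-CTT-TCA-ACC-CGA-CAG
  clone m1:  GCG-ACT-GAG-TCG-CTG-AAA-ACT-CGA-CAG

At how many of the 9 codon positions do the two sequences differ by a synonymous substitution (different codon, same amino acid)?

Codon 1: ATG Met / GCG Ala — nonsynonymous.
Codon 2: ACA Thr / ACT Thr — synonymous.
Codon 3: GAG Glu / GAG Glu — identical.
Codon 4: TAC Tyr / TCG Ser — nonsynonymous.
Codon 5: CTT Leu / CTG Leu — synonymous.
Codon 6: TCA Ser / AAA Lys — nonsynonymous.
Codon 7: ACC Thr / ACT Thr — synonymous.
Codon 8: CGA Arg / CGA Arg — identical.
Codon 9: CAG Gln / CAG Gln — identical.
Synonymous differences: 3.

3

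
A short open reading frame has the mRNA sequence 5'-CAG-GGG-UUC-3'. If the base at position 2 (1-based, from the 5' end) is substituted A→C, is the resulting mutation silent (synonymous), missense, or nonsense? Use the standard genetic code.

Position 2 falls in codon 1: CAG → Gln.
After the substitution the codon is CCG → Pro.
Gln ≠ Pro, so this is a missense mutation.

missense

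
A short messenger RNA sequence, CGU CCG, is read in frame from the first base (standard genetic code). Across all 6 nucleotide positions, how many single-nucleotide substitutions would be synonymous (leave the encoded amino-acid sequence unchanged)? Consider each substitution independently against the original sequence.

Codon 1 (CGU, Arg): 3 synonymous substitutions.
Codon 2 (CCG, Pro): 3 synonymous substitutions.
Total: 3 + 3 = 6.

6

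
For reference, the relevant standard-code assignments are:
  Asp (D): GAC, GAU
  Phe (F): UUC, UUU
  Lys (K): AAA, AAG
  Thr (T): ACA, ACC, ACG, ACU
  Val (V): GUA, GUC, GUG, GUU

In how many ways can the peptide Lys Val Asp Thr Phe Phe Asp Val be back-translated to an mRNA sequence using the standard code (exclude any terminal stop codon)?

2048

Lys: 2 codons.
Val: 4 codons.
Asp: 2 codons.
Thr: 4 codons.
Phe: 2 codons.
Phe: 2 codons.
Asp: 2 codons.
Val: 4 codons.
2 × 4 × 2 × 4 × 2 × 2 × 2 × 4 = 2048.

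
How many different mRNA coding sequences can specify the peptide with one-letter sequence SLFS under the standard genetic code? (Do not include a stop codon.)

Ser: 6 codons.
Leu: 6 codons.
Phe: 2 codons.
Ser: 6 codons.
6 × 6 × 2 × 6 = 432.

432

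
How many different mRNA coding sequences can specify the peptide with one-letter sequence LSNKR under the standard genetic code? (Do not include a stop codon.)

864

Leu: 6 codons.
Ser: 6 codons.
Asn: 2 codons.
Lys: 2 codons.
Arg: 6 codons.
6 × 6 × 2 × 2 × 6 = 864.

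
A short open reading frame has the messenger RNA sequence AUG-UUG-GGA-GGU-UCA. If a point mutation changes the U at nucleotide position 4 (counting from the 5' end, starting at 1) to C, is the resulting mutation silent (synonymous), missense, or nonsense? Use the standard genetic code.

Position 4 falls in codon 2: UUG → Leu.
After the substitution the codon is CUG → Leu.
Both encode Leu, so the change is synonymous.

silent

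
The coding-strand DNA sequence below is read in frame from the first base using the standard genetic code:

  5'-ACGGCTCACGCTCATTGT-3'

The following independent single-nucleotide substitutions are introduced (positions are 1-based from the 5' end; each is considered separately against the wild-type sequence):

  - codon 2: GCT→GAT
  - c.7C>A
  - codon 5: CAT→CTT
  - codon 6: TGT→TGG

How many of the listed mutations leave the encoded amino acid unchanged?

0

Codon 2: GCT (Ala) → GAT (Asp) — missense.
Codon 3: CAC (His) → AAC (Asn) — missense.
Codon 5: CAT (His) → CTT (Leu) — missense.
Codon 6: TGT (Cys) → TGG (Trp) — missense.
Synonymous: 0 of 4.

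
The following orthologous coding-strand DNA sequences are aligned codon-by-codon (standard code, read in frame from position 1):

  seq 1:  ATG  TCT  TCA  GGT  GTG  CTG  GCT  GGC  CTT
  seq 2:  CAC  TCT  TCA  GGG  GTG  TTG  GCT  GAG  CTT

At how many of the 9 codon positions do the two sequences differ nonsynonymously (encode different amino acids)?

Codon 1: ATG Met / CAC His — nonsynonymous.
Codon 2: TCT Ser / TCT Ser — identical.
Codon 3: TCA Ser / TCA Ser — identical.
Codon 4: GGT Gly / GGG Gly — synonymous.
Codon 5: GTG Val / GTG Val — identical.
Codon 6: CTG Leu / TTG Leu — synonymous.
Codon 7: GCT Ala / GCT Ala — identical.
Codon 8: GGC Gly / GAG Glu — nonsynonymous.
Codon 9: CTT Leu / CTT Leu — identical.
Nonsynonymous differences: 2.

2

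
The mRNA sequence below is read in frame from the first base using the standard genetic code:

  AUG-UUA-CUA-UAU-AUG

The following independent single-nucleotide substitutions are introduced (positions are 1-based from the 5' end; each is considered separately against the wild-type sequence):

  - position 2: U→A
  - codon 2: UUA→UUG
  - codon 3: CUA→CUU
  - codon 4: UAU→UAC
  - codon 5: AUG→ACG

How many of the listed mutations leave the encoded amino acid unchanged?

Codon 1: AUG (Met) → AAG (Lys) — missense.
Codon 2: UUA (Leu) → UUG (Leu) — synonymous.
Codon 3: CUA (Leu) → CUU (Leu) — synonymous.
Codon 4: UAU (Tyr) → UAC (Tyr) — synonymous.
Codon 5: AUG (Met) → ACG (Thr) — missense.
Synonymous: 3 of 5.

3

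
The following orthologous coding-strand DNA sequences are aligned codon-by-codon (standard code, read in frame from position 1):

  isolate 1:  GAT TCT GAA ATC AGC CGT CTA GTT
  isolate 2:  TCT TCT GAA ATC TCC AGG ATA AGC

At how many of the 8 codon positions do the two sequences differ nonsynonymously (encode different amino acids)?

3

Codon 1: GAT Asp / TCT Ser — nonsynonymous.
Codon 2: TCT Ser / TCT Ser — identical.
Codon 3: GAA Glu / GAA Glu — identical.
Codon 4: ATC Ile / ATC Ile — identical.
Codon 5: AGC Ser / TCC Ser — synonymous.
Codon 6: CGT Arg / AGG Arg — synonymous.
Codon 7: CTA Leu / ATA Ile — nonsynonymous.
Codon 8: GTT Val / AGC Ser — nonsynonymous.
Nonsynonymous differences: 3.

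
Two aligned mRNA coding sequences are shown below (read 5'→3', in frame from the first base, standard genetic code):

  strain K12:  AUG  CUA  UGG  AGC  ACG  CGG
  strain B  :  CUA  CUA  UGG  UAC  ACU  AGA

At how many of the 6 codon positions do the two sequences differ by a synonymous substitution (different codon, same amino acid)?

2

Codon 1: AUG Met / CUA Leu — nonsynonymous.
Codon 2: CUA Leu / CUA Leu — identical.
Codon 3: UGG Trp / UGG Trp — identical.
Codon 4: AGC Ser / UAC Tyr — nonsynonymous.
Codon 5: ACG Thr / ACU Thr — synonymous.
Codon 6: CGG Arg / AGA Arg — synonymous.
Synonymous differences: 2.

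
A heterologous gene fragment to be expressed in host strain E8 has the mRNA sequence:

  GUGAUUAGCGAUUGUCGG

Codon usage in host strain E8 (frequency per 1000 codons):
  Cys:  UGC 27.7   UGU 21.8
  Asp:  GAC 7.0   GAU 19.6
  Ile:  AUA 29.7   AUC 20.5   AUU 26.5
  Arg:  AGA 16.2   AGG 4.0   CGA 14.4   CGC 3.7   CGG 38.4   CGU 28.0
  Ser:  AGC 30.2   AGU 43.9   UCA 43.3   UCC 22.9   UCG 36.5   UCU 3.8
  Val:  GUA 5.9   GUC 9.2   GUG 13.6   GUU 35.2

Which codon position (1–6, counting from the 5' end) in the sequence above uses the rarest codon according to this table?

Codon 1 GUG (Val): 13.6 per 1000.
Codon 2 AUU (Ile): 26.5 per 1000.
Codon 3 AGC (Ser): 30.2 per 1000.
Codon 4 GAU (Asp): 19.6 per 1000.
Codon 5 UGU (Cys): 21.8 per 1000.
Codon 6 CGG (Arg): 38.4 per 1000.
Lowest frequency is 13.6 at codon 1.

1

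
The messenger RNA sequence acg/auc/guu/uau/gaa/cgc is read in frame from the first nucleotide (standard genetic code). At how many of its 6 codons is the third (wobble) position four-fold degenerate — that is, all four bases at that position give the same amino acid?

Codon 1 ACG (Thr): third position 4-fold.
Codon 2 AUC (Ile): third position 3-fold.
Codon 3 GUU (Val): third position 4-fold.
Codon 4 UAU (Tyr): third position 2-fold.
Codon 5 GAA (Glu): third position 2-fold.
Codon 6 CGC (Arg): third position 4-fold.
Four-fold degenerate third positions: 3.

3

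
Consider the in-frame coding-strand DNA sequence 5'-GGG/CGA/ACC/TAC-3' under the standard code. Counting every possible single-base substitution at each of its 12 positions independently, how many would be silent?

Codon 1 (GGG, Gly): 3 synonymous substitutions.
Codon 2 (CGA, Arg): 4 synonymous substitutions.
Codon 3 (ACC, Thr): 3 synonymous substitutions.
Codon 4 (TAC, Tyr): 1 synonymous substitution.
Total: 3 + 4 + 3 + 1 = 11.

11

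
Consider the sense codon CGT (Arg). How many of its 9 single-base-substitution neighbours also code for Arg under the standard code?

Position 1: none → 0 synonymous.
Position 2: none → 0 synonymous.
Position 3: CGC, CGA, CGG → 3 synonymous.
Total: 0 + 0 + 3 = 3.

3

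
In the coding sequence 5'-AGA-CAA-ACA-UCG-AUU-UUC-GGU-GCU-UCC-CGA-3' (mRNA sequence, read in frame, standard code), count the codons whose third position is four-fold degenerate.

Codon 1 AGA (Arg): third position 2-fold.
Codon 2 CAA (Gln): third position 2-fold.
Codon 3 ACA (Thr): third position 4-fold.
Codon 4 UCG (Ser): third position 4-fold.
Codon 5 AUU (Ile): third position 3-fold.
Codon 6 UUC (Phe): third position 2-fold.
Codon 7 GGU (Gly): third position 4-fold.
Codon 8 GCU (Ala): third position 4-fold.
Codon 9 UCC (Ser): third position 4-fold.
Codon 10 CGA (Arg): third position 4-fold.
Four-fold degenerate third positions: 6.

6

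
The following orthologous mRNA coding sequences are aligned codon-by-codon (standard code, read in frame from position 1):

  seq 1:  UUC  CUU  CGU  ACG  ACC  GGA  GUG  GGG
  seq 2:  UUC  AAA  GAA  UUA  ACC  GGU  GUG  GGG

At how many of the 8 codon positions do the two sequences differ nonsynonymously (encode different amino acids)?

3

Codon 1: UUC Phe / UUC Phe — identical.
Codon 2: CUU Leu / AAA Lys — nonsynonymous.
Codon 3: CGU Arg / GAA Glu — nonsynonymous.
Codon 4: ACG Thr / UUA Leu — nonsynonymous.
Codon 5: ACC Thr / ACC Thr — identical.
Codon 6: GGA Gly / GGU Gly — synonymous.
Codon 7: GUG Val / GUG Val — identical.
Codon 8: GGG Gly / GGG Gly — identical.
Nonsynonymous differences: 3.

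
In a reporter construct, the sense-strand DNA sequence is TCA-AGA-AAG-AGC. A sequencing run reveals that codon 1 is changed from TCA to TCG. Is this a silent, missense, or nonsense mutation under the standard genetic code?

silent

Position 3 falls in codon 1: TCA → Ser.
After the substitution the codon is TCG → Ser.
Both encode Ser, so the change is synonymous.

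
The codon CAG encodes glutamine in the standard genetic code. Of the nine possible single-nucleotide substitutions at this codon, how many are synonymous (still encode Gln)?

1

Position 1: none → 0 synonymous.
Position 2: none → 0 synonymous.
Position 3: CAA → 1 synonymous.
Total: 0 + 0 + 1 = 1.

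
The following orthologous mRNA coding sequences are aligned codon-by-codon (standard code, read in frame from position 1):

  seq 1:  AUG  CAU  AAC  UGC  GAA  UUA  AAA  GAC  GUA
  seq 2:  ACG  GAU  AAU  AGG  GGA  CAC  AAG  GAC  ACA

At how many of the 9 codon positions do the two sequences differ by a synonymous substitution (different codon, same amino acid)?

Codon 1: AUG Met / ACG Thr — nonsynonymous.
Codon 2: CAU His / GAU Asp — nonsynonymous.
Codon 3: AAC Asn / AAU Asn — synonymous.
Codon 4: UGC Cys / AGG Arg — nonsynonymous.
Codon 5: GAA Glu / GGA Gly — nonsynonymous.
Codon 6: UUA Leu / CAC His — nonsynonymous.
Codon 7: AAA Lys / AAG Lys — synonymous.
Codon 8: GAC Asp / GAC Asp — identical.
Codon 9: GUA Val / ACA Thr — nonsynonymous.
Synonymous differences: 2.

2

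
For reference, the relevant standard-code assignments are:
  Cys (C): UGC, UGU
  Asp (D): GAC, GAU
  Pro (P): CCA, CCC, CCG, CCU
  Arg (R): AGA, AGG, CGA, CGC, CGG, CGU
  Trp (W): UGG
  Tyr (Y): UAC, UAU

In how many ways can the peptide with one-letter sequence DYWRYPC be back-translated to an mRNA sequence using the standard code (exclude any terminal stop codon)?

384

Asp: 2 codons.
Tyr: 2 codons.
Trp: 1 codon.
Arg: 6 codons.
Tyr: 2 codons.
Pro: 4 codons.
Cys: 2 codons.
2 × 2 × 1 × 6 × 2 × 4 × 2 = 384.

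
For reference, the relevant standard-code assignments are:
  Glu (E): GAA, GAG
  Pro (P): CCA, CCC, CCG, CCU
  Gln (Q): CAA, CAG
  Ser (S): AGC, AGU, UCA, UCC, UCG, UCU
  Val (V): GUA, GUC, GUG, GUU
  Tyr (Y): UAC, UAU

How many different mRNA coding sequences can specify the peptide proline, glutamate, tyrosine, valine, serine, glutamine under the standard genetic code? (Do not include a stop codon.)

Pro: 4 codons.
Glu: 2 codons.
Tyr: 2 codons.
Val: 4 codons.
Ser: 6 codons.
Gln: 2 codons.
4 × 2 × 2 × 4 × 6 × 2 = 768.

768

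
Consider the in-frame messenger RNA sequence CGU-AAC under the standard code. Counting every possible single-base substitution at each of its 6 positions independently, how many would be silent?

Codon 1 (CGU, Arg): 3 synonymous substitutions.
Codon 2 (AAC, Asn): 1 synonymous substitution.
Total: 3 + 1 = 4.

4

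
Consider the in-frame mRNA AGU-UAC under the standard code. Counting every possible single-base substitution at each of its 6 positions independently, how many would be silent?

Codon 1 (AGU, Ser): 1 synonymous substitution.
Codon 2 (UAC, Tyr): 1 synonymous substitution.
Total: 1 + 1 = 2.

2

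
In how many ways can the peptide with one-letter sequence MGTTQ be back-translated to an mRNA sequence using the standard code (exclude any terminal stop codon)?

128

Met: 1 codon.
Gly: 4 codons.
Thr: 4 codons.
Thr: 4 codons.
Gln: 2 codons.
1 × 4 × 4 × 4 × 2 = 128.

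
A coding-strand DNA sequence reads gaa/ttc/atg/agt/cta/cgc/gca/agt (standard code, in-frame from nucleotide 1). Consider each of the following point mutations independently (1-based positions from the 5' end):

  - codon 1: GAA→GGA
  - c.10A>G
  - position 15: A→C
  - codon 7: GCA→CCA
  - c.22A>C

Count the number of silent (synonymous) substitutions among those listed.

Codon 1: GAA (Glu) → GGA (Gly) — missense.
Codon 4: AGT (Ser) → GGT (Gly) — missense.
Codon 5: CTA (Leu) → CTC (Leu) — synonymous.
Codon 7: GCA (Ala) → CCA (Pro) — missense.
Codon 8: AGT (Ser) → CGT (Arg) — missense.
Synonymous: 1 of 5.

1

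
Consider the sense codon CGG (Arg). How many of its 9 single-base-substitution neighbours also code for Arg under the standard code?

4

Position 1: AGG → 1 synonymous.
Position 2: none → 0 synonymous.
Position 3: CGT, CGC, CGA → 3 synonymous.
Total: 1 + 0 + 3 = 4.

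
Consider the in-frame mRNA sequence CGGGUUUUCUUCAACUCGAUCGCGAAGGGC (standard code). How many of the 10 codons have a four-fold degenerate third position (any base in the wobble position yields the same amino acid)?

Codon 1 CGG (Arg): third position 4-fold.
Codon 2 GUU (Val): third position 4-fold.
Codon 3 UUC (Phe): third position 2-fold.
Codon 4 UUC (Phe): third position 2-fold.
Codon 5 AAC (Asn): third position 2-fold.
Codon 6 UCG (Ser): third position 4-fold.
Codon 7 AUC (Ile): third position 3-fold.
Codon 8 GCG (Ala): third position 4-fold.
Codon 9 AAG (Lys): third position 2-fold.
Codon 10 GGC (Gly): third position 4-fold.
Four-fold degenerate third positions: 5.

5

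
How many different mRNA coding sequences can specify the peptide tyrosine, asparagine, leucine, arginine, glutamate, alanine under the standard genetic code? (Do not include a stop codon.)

1152

Tyr: 2 codons.
Asn: 2 codons.
Leu: 6 codons.
Arg: 6 codons.
Glu: 2 codons.
Ala: 4 codons.
2 × 2 × 6 × 6 × 2 × 4 = 1152.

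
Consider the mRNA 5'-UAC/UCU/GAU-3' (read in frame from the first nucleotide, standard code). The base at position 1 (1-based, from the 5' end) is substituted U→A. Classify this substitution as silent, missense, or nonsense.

Position 1 falls in codon 1: UAC → Tyr.
After the substitution the codon is AAC → Asn.
Tyr ≠ Asn, so this is a missense mutation.

missense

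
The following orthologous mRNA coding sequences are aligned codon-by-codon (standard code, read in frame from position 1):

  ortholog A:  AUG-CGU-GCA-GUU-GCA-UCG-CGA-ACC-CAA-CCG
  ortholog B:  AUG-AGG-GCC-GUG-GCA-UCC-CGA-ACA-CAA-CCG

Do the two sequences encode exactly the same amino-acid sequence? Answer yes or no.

yes

Codon 1: AUG Met / AUG Met — identical.
Codon 2: CGU Arg / AGG Arg — synonymous.
Codon 3: GCA Ala / GCC Ala — synonymous.
Codon 4: GUU Val / GUG Val — synonymous.
Codon 5: GCA Ala / GCA Ala — identical.
Codon 6: UCG Ser / UCC Ser — synonymous.
Codon 7: CGA Arg / CGA Arg — identical.
Codon 8: ACC Thr / ACA Thr — synonymous.
Codon 9: CAA Gln / CAA Gln — identical.
Codon 10: CCG Pro / CCG Pro — identical.
Nonsynonymous differences: 0 → same protein.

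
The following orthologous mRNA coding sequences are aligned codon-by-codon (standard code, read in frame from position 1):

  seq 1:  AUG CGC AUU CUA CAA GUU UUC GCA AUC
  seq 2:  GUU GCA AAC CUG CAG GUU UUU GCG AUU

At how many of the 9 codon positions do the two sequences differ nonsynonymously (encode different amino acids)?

Codon 1: AUG Met / GUU Val — nonsynonymous.
Codon 2: CGC Arg / GCA Ala — nonsynonymous.
Codon 3: AUU Ile / AAC Asn — nonsynonymous.
Codon 4: CUA Leu / CUG Leu — synonymous.
Codon 5: CAA Gln / CAG Gln — synonymous.
Codon 6: GUU Val / GUU Val — identical.
Codon 7: UUC Phe / UUU Phe — synonymous.
Codon 8: GCA Ala / GCG Ala — synonymous.
Codon 9: AUC Ile / AUU Ile — synonymous.
Nonsynonymous differences: 3.

3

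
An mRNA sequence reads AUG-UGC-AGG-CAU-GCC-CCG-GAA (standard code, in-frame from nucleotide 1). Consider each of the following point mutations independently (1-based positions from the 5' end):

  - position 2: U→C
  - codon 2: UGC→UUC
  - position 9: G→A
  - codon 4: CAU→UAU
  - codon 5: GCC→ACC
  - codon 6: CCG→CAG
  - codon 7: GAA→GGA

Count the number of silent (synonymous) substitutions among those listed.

Codon 1: AUG (Met) → ACG (Thr) — missense.
Codon 2: UGC (Cys) → UUC (Phe) — missense.
Codon 3: AGG (Arg) → AGA (Arg) — synonymous.
Codon 4: CAU (His) → UAU (Tyr) — missense.
Codon 5: GCC (Ala) → ACC (Thr) — missense.
Codon 6: CCG (Pro) → CAG (Gln) — missense.
Codon 7: GAA (Glu) → GGA (Gly) — missense.
Synonymous: 1 of 7.

1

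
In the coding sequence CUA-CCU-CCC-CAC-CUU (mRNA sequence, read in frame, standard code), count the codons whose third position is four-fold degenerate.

Codon 1 CUA (Leu): third position 4-fold.
Codon 2 CCU (Pro): third position 4-fold.
Codon 3 CCC (Pro): third position 4-fold.
Codon 4 CAC (His): third position 2-fold.
Codon 5 CUU (Leu): third position 4-fold.
Four-fold degenerate third positions: 4.

4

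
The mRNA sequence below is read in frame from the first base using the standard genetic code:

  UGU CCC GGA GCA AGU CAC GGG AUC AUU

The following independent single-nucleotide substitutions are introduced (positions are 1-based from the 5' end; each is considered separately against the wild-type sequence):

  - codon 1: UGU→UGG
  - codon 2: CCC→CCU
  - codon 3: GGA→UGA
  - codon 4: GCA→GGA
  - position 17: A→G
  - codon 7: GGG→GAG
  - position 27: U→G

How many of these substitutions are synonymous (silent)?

1

Codon 1: UGU (Cys) → UGG (Trp) — missense.
Codon 2: CCC (Pro) → CCU (Pro) — synonymous.
Codon 3: GGA (Gly) → UGA (Stop) — nonsense.
Codon 4: GCA (Ala) → GGA (Gly) — missense.
Codon 6: CAC (His) → CGC (Arg) — missense.
Codon 7: GGG (Gly) → GAG (Glu) — missense.
Codon 9: AUU (Ile) → AUG (Met) — missense.
Synonymous: 1 of 7.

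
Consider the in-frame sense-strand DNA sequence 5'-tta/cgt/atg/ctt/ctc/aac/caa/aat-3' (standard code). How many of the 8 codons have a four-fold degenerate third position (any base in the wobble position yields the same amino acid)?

Codon 1 TTA (Leu): third position 2-fold.
Codon 2 CGT (Arg): third position 4-fold.
Codon 3 ATG (Met): third position 1-fold.
Codon 4 CTT (Leu): third position 4-fold.
Codon 5 CTC (Leu): third position 4-fold.
Codon 6 AAC (Asn): third position 2-fold.
Codon 7 CAA (Gln): third position 2-fold.
Codon 8 AAT (Asn): third position 2-fold.
Four-fold degenerate third positions: 3.

3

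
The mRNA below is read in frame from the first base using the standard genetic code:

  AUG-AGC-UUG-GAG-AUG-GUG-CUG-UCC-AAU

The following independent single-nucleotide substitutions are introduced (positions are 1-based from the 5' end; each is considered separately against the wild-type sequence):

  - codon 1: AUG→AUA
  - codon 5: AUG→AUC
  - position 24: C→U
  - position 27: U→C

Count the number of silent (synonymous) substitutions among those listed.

Codon 1: AUG (Met) → AUA (Ile) — missense.
Codon 5: AUG (Met) → AUC (Ile) — missense.
Codon 8: UCC (Ser) → UCU (Ser) — synonymous.
Codon 9: AAU (Asn) → AAC (Asn) — synonymous.
Synonymous: 2 of 4.

2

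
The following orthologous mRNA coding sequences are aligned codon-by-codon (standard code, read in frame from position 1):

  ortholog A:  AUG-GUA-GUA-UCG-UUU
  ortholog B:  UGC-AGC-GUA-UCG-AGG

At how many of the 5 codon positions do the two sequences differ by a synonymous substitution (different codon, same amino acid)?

0

Codon 1: AUG Met / UGC Cys — nonsynonymous.
Codon 2: GUA Val / AGC Ser — nonsynonymous.
Codon 3: GUA Val / GUA Val — identical.
Codon 4: UCG Ser / UCG Ser — identical.
Codon 5: UUU Phe / AGG Arg — nonsynonymous.
Synonymous differences: 0.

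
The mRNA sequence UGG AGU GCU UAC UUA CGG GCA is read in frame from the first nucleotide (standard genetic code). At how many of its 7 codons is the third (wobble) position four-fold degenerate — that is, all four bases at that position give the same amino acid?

Codon 1 UGG (Trp): third position 1-fold.
Codon 2 AGU (Ser): third position 2-fold.
Codon 3 GCU (Ala): third position 4-fold.
Codon 4 UAC (Tyr): third position 2-fold.
Codon 5 UUA (Leu): third position 2-fold.
Codon 6 CGG (Arg): third position 4-fold.
Codon 7 GCA (Ala): third position 4-fold.
Four-fold degenerate third positions: 3.

3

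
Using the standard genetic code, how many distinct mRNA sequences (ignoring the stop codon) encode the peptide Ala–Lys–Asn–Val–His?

128

Ala: 4 codons.
Lys: 2 codons.
Asn: 2 codons.
Val: 4 codons.
His: 2 codons.
4 × 2 × 2 × 4 × 2 = 128.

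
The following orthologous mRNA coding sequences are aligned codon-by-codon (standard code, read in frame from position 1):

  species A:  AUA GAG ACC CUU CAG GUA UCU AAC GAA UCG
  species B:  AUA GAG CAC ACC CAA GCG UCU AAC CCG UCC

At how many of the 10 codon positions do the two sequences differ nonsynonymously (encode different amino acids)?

4

Codon 1: AUA Ile / AUA Ile — identical.
Codon 2: GAG Glu / GAG Glu — identical.
Codon 3: ACC Thr / CAC His — nonsynonymous.
Codon 4: CUU Leu / ACC Thr — nonsynonymous.
Codon 5: CAG Gln / CAA Gln — synonymous.
Codon 6: GUA Val / GCG Ala — nonsynonymous.
Codon 7: UCU Ser / UCU Ser — identical.
Codon 8: AAC Asn / AAC Asn — identical.
Codon 9: GAA Glu / CCG Pro — nonsynonymous.
Codon 10: UCG Ser / UCC Ser — synonymous.
Nonsynonymous differences: 4.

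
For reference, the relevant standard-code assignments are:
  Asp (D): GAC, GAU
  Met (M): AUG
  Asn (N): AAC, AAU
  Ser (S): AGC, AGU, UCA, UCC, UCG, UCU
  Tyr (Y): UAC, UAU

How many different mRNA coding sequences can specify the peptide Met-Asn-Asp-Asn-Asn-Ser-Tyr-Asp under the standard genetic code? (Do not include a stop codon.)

384

Met: 1 codon.
Asn: 2 codons.
Asp: 2 codons.
Asn: 2 codons.
Asn: 2 codons.
Ser: 6 codons.
Tyr: 2 codons.
Asp: 2 codons.
1 × 2 × 2 × 2 × 2 × 6 × 2 × 2 = 384.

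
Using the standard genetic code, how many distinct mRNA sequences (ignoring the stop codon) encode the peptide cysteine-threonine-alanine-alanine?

Cys: 2 codons.
Thr: 4 codons.
Ala: 4 codons.
Ala: 4 codons.
2 × 4 × 4 × 4 = 128.

128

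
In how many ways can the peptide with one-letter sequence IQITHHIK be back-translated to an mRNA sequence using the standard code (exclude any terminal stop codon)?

Ile: 3 codons.
Gln: 2 codons.
Ile: 3 codons.
Thr: 4 codons.
His: 2 codons.
His: 2 codons.
Ile: 3 codons.
Lys: 2 codons.
3 × 2 × 3 × 4 × 2 × 2 × 3 × 2 = 1728.

1728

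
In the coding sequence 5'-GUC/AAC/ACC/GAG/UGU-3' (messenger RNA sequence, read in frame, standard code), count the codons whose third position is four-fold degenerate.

Codon 1 GUC (Val): third position 4-fold.
Codon 2 AAC (Asn): third position 2-fold.
Codon 3 ACC (Thr): third position 4-fold.
Codon 4 GAG (Glu): third position 2-fold.
Codon 5 UGU (Cys): third position 2-fold.
Four-fold degenerate third positions: 2.

2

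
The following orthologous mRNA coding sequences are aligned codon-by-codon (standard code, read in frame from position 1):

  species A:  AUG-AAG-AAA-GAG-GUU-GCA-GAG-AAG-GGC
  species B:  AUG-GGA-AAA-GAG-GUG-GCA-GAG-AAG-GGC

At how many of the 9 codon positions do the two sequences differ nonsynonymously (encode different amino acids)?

Codon 1: AUG Met / AUG Met — identical.
Codon 2: AAG Lys / GGA Gly — nonsynonymous.
Codon 3: AAA Lys / AAA Lys — identical.
Codon 4: GAG Glu / GAG Glu — identical.
Codon 5: GUU Val / GUG Val — synonymous.
Codon 6: GCA Ala / GCA Ala — identical.
Codon 7: GAG Glu / GAG Glu — identical.
Codon 8: AAG Lys / AAG Lys — identical.
Codon 9: GGC Gly / GGC Gly — identical.
Nonsynonymous differences: 1.

1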